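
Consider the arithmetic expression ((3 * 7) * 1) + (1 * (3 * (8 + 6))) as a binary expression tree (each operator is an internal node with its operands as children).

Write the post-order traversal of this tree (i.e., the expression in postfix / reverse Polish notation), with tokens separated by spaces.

Post-order on an expression tree gives postfix notation: for each operator, emit left operand, right operand, then the operator.

3 7 * 1 * 1 3 8 6 + * * +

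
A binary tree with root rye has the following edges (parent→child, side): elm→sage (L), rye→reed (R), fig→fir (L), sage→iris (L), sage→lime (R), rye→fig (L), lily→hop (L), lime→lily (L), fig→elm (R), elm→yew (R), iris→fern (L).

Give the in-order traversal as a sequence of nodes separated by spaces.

In-order visits the left subtree, then the node, then the right subtree.
At rye: go left to fig.
  At fig: go left to fir.
    fir is a leaf — visit fir.
  Visit fig.
  At fig: go right to elm.
    At elm: go left to sage.
      At sage: go left to iris.
        At iris: go left to fern.
          fern is a leaf — visit fern.
        Visit iris.
        At iris: no right child.
      Visit sage.
      At sage: go right to lime.
        At lime: go left to lily.
          At lily: go left to hop.
            hop is a leaf — visit hop.
          Visit lily.
          At lily: no right child.
        Visit lime.
        At lime: no right child.
    Visit elm.
    At elm: go right to yew.
      yew is a leaf — visit yew.
Visit rye.
At rye: go right to reed.
  reed is a leaf — visit reed.

fir fig fern iris sage hop lily lime elm yew rye reed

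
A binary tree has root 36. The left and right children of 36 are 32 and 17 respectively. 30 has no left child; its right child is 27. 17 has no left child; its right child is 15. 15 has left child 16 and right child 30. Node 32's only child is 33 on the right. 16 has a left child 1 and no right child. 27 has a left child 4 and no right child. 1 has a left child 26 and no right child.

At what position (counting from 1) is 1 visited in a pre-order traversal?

7

Pre-order visits the node, then its left subtree, then its right subtree.
Visit 36.
At 36: go left to 32.
  Visit 32.
  At 32: no left child.
  At 32: go right to 33.
    33 is a leaf — visit 33.
At 36: go right to 17.
  Visit 17.
  At 17: no left child.
  At 17: go right to 15.
    Visit 15.
    At 15: go left to 16.
      Visit 16.
      At 16: go left to 1.
        Visit 1.
        At 1: go left to 26.
          26 is a leaf — visit 26.
        At 1: no right child.
      At 16: no right child.
    At 15: go right to 30.
      Visit 30.
      At 30: no left child.
      At 30: go right to 27.
        Visit 27.
        At 27: go left to 4.
          4 is a leaf — visit 4.
        At 27: no right child.
Full pre-order sequence: 36, 32, 33, 17, 15, 16, 1, 26, 30, 27, 4.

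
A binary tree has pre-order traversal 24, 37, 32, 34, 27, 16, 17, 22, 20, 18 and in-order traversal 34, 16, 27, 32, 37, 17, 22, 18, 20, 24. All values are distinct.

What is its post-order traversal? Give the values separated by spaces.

16 27 34 32 18 20 22 17 37 24

The first element of pre-order is the root; it splits in-order into left and right subtrees.
Root 24: left subtree has 9 nodes {34, 16, 27, 32, 37, 17, 22, 18, 20}, right has 0 { }.
  Root 37: left subtree has 4 nodes {34, 16, 27, 32}, right has 4 {17, 22, 18, 20}.
    Root 32: left subtree has 3 nodes {34, 16, 27}, right has 0 { }.
      Root 34: left subtree has 0 nodes { }, right has 2 {16, 27}.
        Root 27: left subtree has 1 node {16}, right has 0 { }.
    Root 17: left subtree has 0 nodes { }, right has 3 {22, 18, 20}.
      Root 22: left subtree has 0 nodes { }, right has 2 {18, 20}.
        Root 20: left subtree has 1 node {18}, right has 0 { }.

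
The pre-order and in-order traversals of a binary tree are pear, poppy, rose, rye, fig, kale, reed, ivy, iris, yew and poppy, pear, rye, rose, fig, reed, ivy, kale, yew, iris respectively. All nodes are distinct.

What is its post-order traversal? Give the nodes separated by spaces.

The first element of pre-order is the root; it splits in-order into left and right subtrees.
Root pear: left subtree has 1 node {poppy}, right has 8 {rye, rose, fig, reed, ivy, kale, yew, iris}.
  Root rose: left subtree has 1 node {rye}, right has 6 {fig, reed, ivy, kale, yew, iris}.
    Root fig: left subtree has 0 nodes { }, right has 5 {reed, ivy, kale, yew, iris}.
      Root kale: left subtree has 2 nodes {reed, ivy}, right has 2 {yew, iris}.
        Root reed: left subtree has 0 nodes { }, right has 1 {ivy}.
        Root iris: left subtree has 1 node {yew}, right has 0 { }.

poppy rye ivy reed yew iris kale fig rose pear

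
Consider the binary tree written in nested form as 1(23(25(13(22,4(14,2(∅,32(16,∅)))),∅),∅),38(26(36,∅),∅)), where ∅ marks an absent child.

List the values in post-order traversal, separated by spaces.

Post-order visits the left subtree, then the right subtree, then the node.
At 1: go left to 23.
  At 23: go left to 25.
    At 25: go left to 13.
      At 13: go left to 22.
        22 is a leaf — visit 22.
      At 13: go right to 4.
        At 4: go left to 14.
          14 is a leaf — visit 14.
        At 4: go right to 2.
          At 2: no left child.
          At 2: go right to 32.
            At 32: go left to 16.
              16 is a leaf — visit 16.
            At 32: no right child.
            Visit 32.
          Visit 2.
        Visit 4.
      Visit 13.
    At 25: no right child.
    Visit 25.
  At 23: no right child.
  Visit 23.
At 1: go right to 38.
  At 38: go left to 26.
    At 26: go left to 36.
      36 is a leaf — visit 36.
    At 26: no right child.
    Visit 26.
  At 38: no right child.
  Visit 38.
Visit 1.

22 14 16 32 2 4 13 25 23 36 26 38 1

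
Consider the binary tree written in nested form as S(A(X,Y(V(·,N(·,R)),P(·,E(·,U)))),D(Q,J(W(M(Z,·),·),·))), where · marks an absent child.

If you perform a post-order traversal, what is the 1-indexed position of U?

5

Post-order visits the left subtree, then the right subtree, then the node.
At S: go left to A.
  At A: go left to X.
    X is a leaf — visit X.
  At A: go right to Y.
    At Y: go left to V.
      At V: no left child.
      At V: go right to N.
        At N: no left child.
        At N: go right to R.
          R is a leaf — visit R.
        Visit N.
      Visit V.
    At Y: go right to P.
      At P: no left child.
      At P: go right to E.
        At E: no left child.
        At E: go right to U.
          U is a leaf — visit U.
        Visit E.
      Visit P.
    Visit Y.
  Visit A.
At S: go right to D.
  At D: go left to Q.
    Q is a leaf — visit Q.
  At D: go right to J.
    At J: go left to W.
      At W: go left to M.
        At M: go left to Z.
          Z is a leaf — visit Z.
        At M: no right child.
        Visit M.
      At W: no right child.
      Visit W.
    At J: no right child.
    Visit J.
  Visit D.
Visit S.
Full post-order sequence: X, R, N, V, U, E, P, Y, A, Q, Z, M, W, J, D, S.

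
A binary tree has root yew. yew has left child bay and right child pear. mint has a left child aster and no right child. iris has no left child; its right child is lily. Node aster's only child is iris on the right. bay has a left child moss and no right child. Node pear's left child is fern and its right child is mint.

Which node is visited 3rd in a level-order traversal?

pear

Level-order visits nodes level by level from the root, left to right within each level.
Level 0: yew
Level 1: bay, pear
Level 2: moss, fern, mint
Level 3: aster
Level 4: iris
Level 5: lily
Full level-order sequence: yew, bay, pear, moss, fern, mint, aster, iris, lily.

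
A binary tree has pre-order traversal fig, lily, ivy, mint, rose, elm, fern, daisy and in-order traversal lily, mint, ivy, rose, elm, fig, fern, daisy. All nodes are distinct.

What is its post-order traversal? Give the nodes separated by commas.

mint, elm, rose, ivy, lily, daisy, fern, fig

The first element of pre-order is the root; it splits in-order into left and right subtrees.
Root fig: left subtree has 5 nodes {lily, mint, ivy, rose, elm}, right has 2 {fern, daisy}.
  Root lily: left subtree has 0 nodes { }, right has 4 {mint, ivy, rose, elm}.
    Root ivy: left subtree has 1 node {mint}, right has 2 {rose, elm}.
      Root rose: left subtree has 0 nodes { }, right has 1 {elm}.
  Root fern: left subtree has 0 nodes { }, right has 1 {daisy}.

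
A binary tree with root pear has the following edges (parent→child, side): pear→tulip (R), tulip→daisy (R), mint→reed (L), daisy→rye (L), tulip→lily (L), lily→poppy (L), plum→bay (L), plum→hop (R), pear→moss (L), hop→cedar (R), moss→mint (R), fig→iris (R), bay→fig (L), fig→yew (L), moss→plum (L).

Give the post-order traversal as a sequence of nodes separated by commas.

Post-order visits the left subtree, then the right subtree, then the node.
At pear: go left to moss.
  At moss: go left to plum.
    At plum: go left to bay.
      At bay: go left to fig.
        At fig: go left to yew.
          yew is a leaf — visit yew.
        At fig: go right to iris.
          iris is a leaf — visit iris.
        Visit fig.
      At bay: no right child.
      Visit bay.
    At plum: go right to hop.
      At hop: no left child.
      At hop: go right to cedar.
        cedar is a leaf — visit cedar.
      Visit hop.
    Visit plum.
  At moss: go right to mint.
    At mint: go left to reed.
      reed is a leaf — visit reed.
    At mint: no right child.
    Visit mint.
  Visit moss.
At pear: go right to tulip.
  At tulip: go left to lily.
    At lily: go left to poppy.
      poppy is a leaf — visit poppy.
    At lily: no right child.
    Visit lily.
  At tulip: go right to daisy.
    At daisy: go left to rye.
      rye is a leaf — visit rye.
    At daisy: no right child.
    Visit daisy.
  Visit tulip.
Visit pear.

yew, iris, fig, bay, cedar, hop, plum, reed, mint, moss, poppy, lily, rye, daisy, tulip, pear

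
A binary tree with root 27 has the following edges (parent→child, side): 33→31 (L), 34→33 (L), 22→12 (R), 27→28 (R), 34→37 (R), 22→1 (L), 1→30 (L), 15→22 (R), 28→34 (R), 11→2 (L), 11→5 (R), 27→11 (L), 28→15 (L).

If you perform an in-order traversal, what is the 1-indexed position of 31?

11

In-order visits the left subtree, then the node, then the right subtree.
At 27: go left to 11.
  At 11: go left to 2.
    2 is a leaf — visit 2.
  Visit 11.
  At 11: go right to 5.
    5 is a leaf — visit 5.
Visit 27.
At 27: go right to 28.
  At 28: go left to 15.
    At 15: no left child.
    Visit 15.
    At 15: go right to 22.
      At 22: go left to 1.
        At 1: go left to 30.
          30 is a leaf — visit 30.
        Visit 1.
        At 1: no right child.
      Visit 22.
      At 22: go right to 12.
        12 is a leaf — visit 12.
  Visit 28.
  At 28: go right to 34.
    At 34: go left to 33.
      At 33: go left to 31.
        31 is a leaf — visit 31.
      Visit 33.
      At 33: no right child.
    Visit 34.
    At 34: go right to 37.
      37 is a leaf — visit 37.
Full in-order sequence: 2, 11, 5, 27, 15, 30, 1, 22, 12, 28, 31, 33, 34, 37.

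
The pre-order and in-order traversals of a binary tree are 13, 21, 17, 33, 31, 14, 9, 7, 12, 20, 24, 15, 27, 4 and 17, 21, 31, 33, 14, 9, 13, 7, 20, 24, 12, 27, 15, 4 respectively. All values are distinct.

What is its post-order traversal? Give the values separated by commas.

17, 31, 9, 14, 33, 21, 24, 20, 27, 4, 15, 12, 7, 13

The first element of pre-order is the root; it splits in-order into left and right subtrees.
Root 13: left subtree has 6 nodes {17, 21, 31, 33, 14, 9}, right has 7 {7, 20, 24, 12, 27, 15, 4}.
  Root 21: left subtree has 1 node {17}, right has 4 {31, 33, 14, 9}.
    Root 33: left subtree has 1 node {31}, right has 2 {14, 9}.
      Root 14: left subtree has 0 nodes { }, right has 1 {9}.
  Root 7: left subtree has 0 nodes { }, right has 6 {20, 24, 12, 27, 15, 4}.
    Root 12: left subtree has 2 nodes {20, 24}, right has 3 {27, 15, 4}.
      Root 20: left subtree has 0 nodes { }, right has 1 {24}.
      Root 15: left subtree has 1 node {27}, right has 1 {4}.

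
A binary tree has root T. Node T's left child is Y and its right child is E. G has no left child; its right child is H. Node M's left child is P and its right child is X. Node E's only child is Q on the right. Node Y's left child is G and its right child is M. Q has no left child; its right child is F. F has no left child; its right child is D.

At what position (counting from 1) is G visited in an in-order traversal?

In-order visits the left subtree, then the node, then the right subtree.
At T: go left to Y.
  At Y: go left to G.
    At G: no left child.
    Visit G.
    At G: go right to H.
      H is a leaf — visit H.
  Visit Y.
  At Y: go right to M.
    At M: go left to P.
      P is a leaf — visit P.
    Visit M.
    At M: go right to X.
      X is a leaf — visit X.
Visit T.
At T: go right to E.
  At E: no left child.
  Visit E.
  At E: go right to Q.
    At Q: no left child.
    Visit Q.
    At Q: go right to F.
      At F: no left child.
      Visit F.
      At F: go right to D.
        D is a leaf — visit D.
Full in-order sequence: G, H, Y, P, M, X, T, E, Q, F, D.

1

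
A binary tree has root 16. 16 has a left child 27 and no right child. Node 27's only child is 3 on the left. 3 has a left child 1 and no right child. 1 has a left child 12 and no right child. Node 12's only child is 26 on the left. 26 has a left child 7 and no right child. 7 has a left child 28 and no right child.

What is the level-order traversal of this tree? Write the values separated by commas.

16, 27, 3, 1, 12, 26, 7, 28

Level-order visits nodes level by level from the root, left to right within each level.
Level 0: 16
Level 1: 27
Level 2: 3
Level 3: 1
Level 4: 12
Level 5: 26
Level 6: 7
Level 7: 28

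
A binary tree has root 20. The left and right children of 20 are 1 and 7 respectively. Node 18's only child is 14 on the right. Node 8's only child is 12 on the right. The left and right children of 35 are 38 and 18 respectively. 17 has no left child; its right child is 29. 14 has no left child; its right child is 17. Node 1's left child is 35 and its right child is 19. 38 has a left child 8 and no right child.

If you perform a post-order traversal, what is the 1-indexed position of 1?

10

Post-order visits the left subtree, then the right subtree, then the node.
At 20: go left to 1.
  At 1: go left to 35.
    At 35: go left to 38.
      At 38: go left to 8.
        At 8: no left child.
        At 8: go right to 12.
          12 is a leaf — visit 12.
        Visit 8.
      At 38: no right child.
      Visit 38.
    At 35: go right to 18.
      At 18: no left child.
      At 18: go right to 14.
        At 14: no left child.
        At 14: go right to 17.
          At 17: no left child.
          At 17: go right to 29.
            29 is a leaf — visit 29.
          Visit 17.
        Visit 14.
      Visit 18.
    Visit 35.
  At 1: go right to 19.
    19 is a leaf — visit 19.
  Visit 1.
At 20: go right to 7.
  7 is a leaf — visit 7.
Visit 20.
Full post-order sequence: 12, 8, 38, 29, 17, 14, 18, 35, 19, 1, 7, 20.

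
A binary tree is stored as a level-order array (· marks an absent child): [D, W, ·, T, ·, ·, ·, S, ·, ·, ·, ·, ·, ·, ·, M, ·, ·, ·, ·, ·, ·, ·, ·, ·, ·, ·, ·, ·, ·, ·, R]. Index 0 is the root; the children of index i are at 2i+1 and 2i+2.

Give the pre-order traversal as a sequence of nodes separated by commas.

D, W, T, S, M, R

Pre-order visits the node, then its left subtree, then its right subtree.
Visit D.
At D: go left to W.
  Visit W.
  At W: go left to T.
    Visit T.
    At T: go left to S.
      Visit S.
      At S: go left to M.
        Visit M.
        At M: go left to R.
          R is a leaf — visit R.
        At M: no right child.
      At S: no right child.
    At T: no right child.
  At W: no right child.
At D: no right child.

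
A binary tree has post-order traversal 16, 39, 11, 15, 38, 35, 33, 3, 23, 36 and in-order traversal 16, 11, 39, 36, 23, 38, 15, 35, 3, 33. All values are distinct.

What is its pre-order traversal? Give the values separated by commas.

36, 11, 16, 39, 23, 3, 35, 38, 15, 33

The last element of post-order is the root; it splits in-order into left and right subtrees.
Root 36: left subtree has 3 nodes {16, 11, 39}, right has 6 {23, 38, 15, 35, 3, 33}.
  Root 11: left subtree has 1 node {16}, right has 1 {39}.
  Root 23: left subtree has 0 nodes { }, right has 5 {38, 15, 35, 3, 33}.
    Root 3: left subtree has 3 nodes {38, 15, 35}, right has 1 {33}.
      Root 35: left subtree has 2 nodes {38, 15}, right has 0 { }.
        Root 38: left subtree has 0 nodes { }, right has 1 {15}.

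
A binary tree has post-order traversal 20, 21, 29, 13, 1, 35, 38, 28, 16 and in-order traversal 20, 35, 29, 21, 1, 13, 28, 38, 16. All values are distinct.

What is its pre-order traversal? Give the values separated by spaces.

16 28 35 20 1 29 21 13 38

The last element of post-order is the root; it splits in-order into left and right subtrees.
Root 16: left subtree has 8 nodes {20, 35, 29, 21, 1, 13, 28, 38}, right has 0 { }.
  Root 28: left subtree has 6 nodes {20, 35, 29, 21, 1, 13}, right has 1 {38}.
    Root 35: left subtree has 1 node {20}, right has 4 {29, 21, 1, 13}.
      Root 1: left subtree has 2 nodes {29, 21}, right has 1 {13}.
        Root 29: left subtree has 0 nodes { }, right has 1 {21}.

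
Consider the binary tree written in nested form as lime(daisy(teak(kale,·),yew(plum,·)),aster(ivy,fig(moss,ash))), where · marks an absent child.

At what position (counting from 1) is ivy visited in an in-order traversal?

In-order visits the left subtree, then the node, then the right subtree.
At lime: go left to daisy.
  At daisy: go left to teak.
    At teak: go left to kale.
      kale is a leaf — visit kale.
    Visit teak.
    At teak: no right child.
  Visit daisy.
  At daisy: go right to yew.
    At yew: go left to plum.
      plum is a leaf — visit plum.
    Visit yew.
    At yew: no right child.
Visit lime.
At lime: go right to aster.
  At aster: go left to ivy.
    ivy is a leaf — visit ivy.
  Visit aster.
  At aster: go right to fig.
    At fig: go left to moss.
      moss is a leaf — visit moss.
    Visit fig.
    At fig: go right to ash.
      ash is a leaf — visit ash.
Full in-order sequence: kale, teak, daisy, plum, yew, lime, ivy, aster, moss, fig, ash.

7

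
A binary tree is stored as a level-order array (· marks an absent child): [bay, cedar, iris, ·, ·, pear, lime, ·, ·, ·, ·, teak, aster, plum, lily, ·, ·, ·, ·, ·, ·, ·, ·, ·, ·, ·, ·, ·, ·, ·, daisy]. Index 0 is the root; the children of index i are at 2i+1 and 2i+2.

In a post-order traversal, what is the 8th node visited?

lime

Post-order visits the left subtree, then the right subtree, then the node.
At bay: go left to cedar.
  cedar is a leaf — visit cedar.
At bay: go right to iris.
  At iris: go left to pear.
    At pear: go left to teak.
      teak is a leaf — visit teak.
    At pear: go right to aster.
      aster is a leaf — visit aster.
    Visit pear.
  At iris: go right to lime.
    At lime: go left to plum.
      plum is a leaf — visit plum.
    At lime: go right to lily.
      At lily: no left child.
      At lily: go right to daisy.
        daisy is a leaf — visit daisy.
      Visit lily.
    Visit lime.
  Visit iris.
Visit bay.
Full post-order sequence: cedar, teak, aster, pear, plum, daisy, lily, lime, iris, bay.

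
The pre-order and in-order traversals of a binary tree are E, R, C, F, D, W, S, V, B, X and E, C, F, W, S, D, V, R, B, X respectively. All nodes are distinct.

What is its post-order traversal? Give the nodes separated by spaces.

The first element of pre-order is the root; it splits in-order into left and right subtrees.
Root E: left subtree has 0 nodes { }, right has 9 {C, F, W, S, D, V, R, B, X}.
  Root R: left subtree has 6 nodes {C, F, W, S, D, V}, right has 2 {B, X}.
    Root C: left subtree has 0 nodes { }, right has 5 {F, W, S, D, V}.
      Root F: left subtree has 0 nodes { }, right has 4 {W, S, D, V}.
        Root D: left subtree has 2 nodes {W, S}, right has 1 {V}.
          Root W: left subtree has 0 nodes { }, right has 1 {S}.
    Root B: left subtree has 0 nodes { }, right has 1 {X}.

S W V D F C X B R E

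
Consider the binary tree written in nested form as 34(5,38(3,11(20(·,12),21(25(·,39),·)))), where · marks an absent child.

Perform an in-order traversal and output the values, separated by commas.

5, 34, 3, 38, 20, 12, 11, 25, 39, 21

In-order visits the left subtree, then the node, then the right subtree.
At 34: go left to 5.
  5 is a leaf — visit 5.
Visit 34.
At 34: go right to 38.
  At 38: go left to 3.
    3 is a leaf — visit 3.
  Visit 38.
  At 38: go right to 11.
    At 11: go left to 20.
      At 20: no left child.
      Visit 20.
      At 20: go right to 12.
        12 is a leaf — visit 12.
    Visit 11.
    At 11: go right to 21.
      At 21: go left to 25.
        At 25: no left child.
        Visit 25.
        At 25: go right to 39.
          39 is a leaf — visit 39.
      Visit 21.
      At 21: no right child.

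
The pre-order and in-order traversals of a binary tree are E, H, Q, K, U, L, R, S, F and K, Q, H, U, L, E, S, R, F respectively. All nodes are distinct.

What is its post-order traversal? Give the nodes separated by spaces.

The first element of pre-order is the root; it splits in-order into left and right subtrees.
Root E: left subtree has 5 nodes {K, Q, H, U, L}, right has 3 {S, R, F}.
  Root H: left subtree has 2 nodes {K, Q}, right has 2 {U, L}.
    Root Q: left subtree has 1 node {K}, right has 0 { }.
    Root U: left subtree has 0 nodes { }, right has 1 {L}.
  Root R: left subtree has 1 node {S}, right has 1 {F}.

K Q L U H S F R E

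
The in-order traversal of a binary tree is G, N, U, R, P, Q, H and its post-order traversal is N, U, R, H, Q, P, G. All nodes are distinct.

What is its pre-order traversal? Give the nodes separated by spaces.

G P R U N Q H

The last element of post-order is the root; it splits in-order into left and right subtrees.
Root G: left subtree has 0 nodes { }, right has 6 {N, U, R, P, Q, H}.
  Root P: left subtree has 3 nodes {N, U, R}, right has 2 {Q, H}.
    Root R: left subtree has 2 nodes {N, U}, right has 0 { }.
      Root U: left subtree has 1 node {N}, right has 0 { }.
    Root Q: left subtree has 0 nodes { }, right has 1 {H}.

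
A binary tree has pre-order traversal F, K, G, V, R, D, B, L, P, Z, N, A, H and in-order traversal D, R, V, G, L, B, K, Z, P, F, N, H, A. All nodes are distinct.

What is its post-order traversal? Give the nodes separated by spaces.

The first element of pre-order is the root; it splits in-order into left and right subtrees.
Root F: left subtree has 9 nodes {D, R, V, G, L, B, K, Z, P}, right has 3 {N, H, A}.
  Root K: left subtree has 6 nodes {D, R, V, G, L, B}, right has 2 {Z, P}.
    Root G: left subtree has 3 nodes {D, R, V}, right has 2 {L, B}.
      Root V: left subtree has 2 nodes {D, R}, right has 0 { }.
        Root R: left subtree has 1 node {D}, right has 0 { }.
      Root B: left subtree has 1 node {L}, right has 0 { }.
    Root P: left subtree has 1 node {Z}, right has 0 { }.
  Root N: left subtree has 0 nodes { }, right has 2 {H, A}.
    Root A: left subtree has 1 node {H}, right has 0 { }.

D R V L B G Z P K H A N F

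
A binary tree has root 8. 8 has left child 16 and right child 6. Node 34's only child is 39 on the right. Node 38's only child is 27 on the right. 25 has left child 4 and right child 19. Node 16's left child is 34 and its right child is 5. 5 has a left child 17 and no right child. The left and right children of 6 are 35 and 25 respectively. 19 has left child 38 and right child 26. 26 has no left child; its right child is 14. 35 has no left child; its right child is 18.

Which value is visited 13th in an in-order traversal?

In-order visits the left subtree, then the node, then the right subtree.
At 8: go left to 16.
  At 16: go left to 34.
    At 34: no left child.
    Visit 34.
    At 34: go right to 39.
      39 is a leaf — visit 39.
  Visit 16.
  At 16: go right to 5.
    At 5: go left to 17.
      17 is a leaf — visit 17.
    Visit 5.
    At 5: no right child.
Visit 8.
At 8: go right to 6.
  At 6: go left to 35.
    At 35: no left child.
    Visit 35.
    At 35: go right to 18.
      18 is a leaf — visit 18.
  Visit 6.
  At 6: go right to 25.
    At 25: go left to 4.
      4 is a leaf — visit 4.
    Visit 25.
    At 25: go right to 19.
      At 19: go left to 38.
        At 38: no left child.
        Visit 38.
        At 38: go right to 27.
          27 is a leaf — visit 27.
      Visit 19.
      At 19: go right to 26.
        At 26: no left child.
        Visit 26.
        At 26: go right to 14.
          14 is a leaf — visit 14.
Full in-order sequence: 34, 39, 16, 17, 5, 8, 35, 18, 6, 4, 25, 38, 27, 19, 26, 14.

27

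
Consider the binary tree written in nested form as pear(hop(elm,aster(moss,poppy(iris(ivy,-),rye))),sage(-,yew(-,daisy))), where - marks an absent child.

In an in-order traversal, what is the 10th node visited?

In-order visits the left subtree, then the node, then the right subtree.
At pear: go left to hop.
  At hop: go left to elm.
    elm is a leaf — visit elm.
  Visit hop.
  At hop: go right to aster.
    At aster: go left to moss.
      moss is a leaf — visit moss.
    Visit aster.
    At aster: go right to poppy.
      At poppy: go left to iris.
        At iris: go left to ivy.
          ivy is a leaf — visit ivy.
        Visit iris.
        At iris: no right child.
      Visit poppy.
      At poppy: go right to rye.
        rye is a leaf — visit rye.
Visit pear.
At pear: go right to sage.
  At sage: no left child.
  Visit sage.
  At sage: go right to yew.
    At yew: no left child.
    Visit yew.
    At yew: go right to daisy.
      daisy is a leaf — visit daisy.
Full in-order sequence: elm, hop, moss, aster, ivy, iris, poppy, rye, pear, sage, yew, daisy.

sage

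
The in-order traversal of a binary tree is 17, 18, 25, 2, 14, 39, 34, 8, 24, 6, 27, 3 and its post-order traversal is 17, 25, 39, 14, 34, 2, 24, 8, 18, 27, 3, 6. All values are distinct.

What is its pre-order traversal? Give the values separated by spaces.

6 18 17 8 2 25 34 14 39 24 3 27

The last element of post-order is the root; it splits in-order into left and right subtrees.
Root 6: left subtree has 9 nodes {17, 18, 25, 2, 14, 39, 34, 8, 24}, right has 2 {27, 3}.
  Root 18: left subtree has 1 node {17}, right has 7 {25, 2, 14, 39, 34, 8, 24}.
    Root 8: left subtree has 5 nodes {25, 2, 14, 39, 34}, right has 1 {24}.
      Root 2: left subtree has 1 node {25}, right has 3 {14, 39, 34}.
        Root 34: left subtree has 2 nodes {14, 39}, right has 0 { }.
          Root 14: left subtree has 0 nodes { }, right has 1 {39}.
  Root 3: left subtree has 1 node {27}, right has 0 { }.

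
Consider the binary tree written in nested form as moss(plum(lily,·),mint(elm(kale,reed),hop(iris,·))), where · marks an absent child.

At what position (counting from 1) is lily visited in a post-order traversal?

Post-order visits the left subtree, then the right subtree, then the node.
At moss: go left to plum.
  At plum: go left to lily.
    lily is a leaf — visit lily.
  At plum: no right child.
  Visit plum.
At moss: go right to mint.
  At mint: go left to elm.
    At elm: go left to kale.
      kale is a leaf — visit kale.
    At elm: go right to reed.
      reed is a leaf — visit reed.
    Visit elm.
  At mint: go right to hop.
    At hop: go left to iris.
      iris is a leaf — visit iris.
    At hop: no right child.
    Visit hop.
  Visit mint.
Visit moss.
Full post-order sequence: lily, plum, kale, reed, elm, iris, hop, mint, moss.

1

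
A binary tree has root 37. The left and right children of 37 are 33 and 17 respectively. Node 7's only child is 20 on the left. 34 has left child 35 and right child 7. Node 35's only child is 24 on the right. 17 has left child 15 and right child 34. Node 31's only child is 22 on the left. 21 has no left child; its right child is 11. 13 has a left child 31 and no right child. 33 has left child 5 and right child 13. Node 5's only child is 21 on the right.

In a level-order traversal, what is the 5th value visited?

13

Level-order visits nodes level by level from the root, left to right within each level.
Level 0: 37
Level 1: 33, 17
Level 2: 5, 13, 15, 34
Level 3: 21, 31, 35, 7
Level 4: 11, 22, 24, 20
Full level-order sequence: 37, 33, 17, 5, 13, 15, 34, 21, 31, 35, 7, 11, 22, 24, 20.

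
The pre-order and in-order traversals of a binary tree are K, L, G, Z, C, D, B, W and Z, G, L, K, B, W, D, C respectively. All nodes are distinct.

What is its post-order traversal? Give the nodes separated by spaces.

The first element of pre-order is the root; it splits in-order into left and right subtrees.
Root K: left subtree has 3 nodes {Z, G, L}, right has 4 {B, W, D, C}.
  Root L: left subtree has 2 nodes {Z, G}, right has 0 { }.
    Root G: left subtree has 1 node {Z}, right has 0 { }.
  Root C: left subtree has 3 nodes {B, W, D}, right has 0 { }.
    Root D: left subtree has 2 nodes {B, W}, right has 0 { }.
      Root B: left subtree has 0 nodes { }, right has 1 {W}.

Z G L W B D C K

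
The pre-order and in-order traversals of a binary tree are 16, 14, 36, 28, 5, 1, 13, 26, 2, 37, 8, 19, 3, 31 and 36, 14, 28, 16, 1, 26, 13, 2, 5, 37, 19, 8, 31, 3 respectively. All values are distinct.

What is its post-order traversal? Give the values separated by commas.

The first element of pre-order is the root; it splits in-order into left and right subtrees.
Root 16: left subtree has 3 nodes {36, 14, 28}, right has 10 {1, 26, 13, 2, 5, 37, 19, 8, 31, 3}.
  Root 14: left subtree has 1 node {36}, right has 1 {28}.
  Root 5: left subtree has 4 nodes {1, 26, 13, 2}, right has 5 {37, 19, 8, 31, 3}.
    Root 1: left subtree has 0 nodes { }, right has 3 {26, 13, 2}.
      Root 13: left subtree has 1 node {26}, right has 1 {2}.
    Root 37: left subtree has 0 nodes { }, right has 4 {19, 8, 31, 3}.
      Root 8: left subtree has 1 node {19}, right has 2 {31, 3}.
        Root 3: left subtree has 1 node {31}, right has 0 { }.

36, 28, 14, 26, 2, 13, 1, 19, 31, 3, 8, 37, 5, 16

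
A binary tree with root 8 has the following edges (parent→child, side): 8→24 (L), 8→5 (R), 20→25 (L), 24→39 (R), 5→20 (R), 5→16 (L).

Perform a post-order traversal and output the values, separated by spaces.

39 24 16 25 20 5 8

Post-order visits the left subtree, then the right subtree, then the node.
At 8: go left to 24.
  At 24: no left child.
  At 24: go right to 39.
    39 is a leaf — visit 39.
  Visit 24.
At 8: go right to 5.
  At 5: go left to 16.
    16 is a leaf — visit 16.
  At 5: go right to 20.
    At 20: go left to 25.
      25 is a leaf — visit 25.
    At 20: no right child.
    Visit 20.
  Visit 5.
Visit 8.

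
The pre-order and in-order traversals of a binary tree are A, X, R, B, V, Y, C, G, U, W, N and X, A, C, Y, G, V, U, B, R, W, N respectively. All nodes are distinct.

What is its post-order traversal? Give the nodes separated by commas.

The first element of pre-order is the root; it splits in-order into left and right subtrees.
Root A: left subtree has 1 node {X}, right has 9 {C, Y, G, V, U, B, R, W, N}.
  Root R: left subtree has 6 nodes {C, Y, G, V, U, B}, right has 2 {W, N}.
    Root B: left subtree has 5 nodes {C, Y, G, V, U}, right has 0 { }.
      Root V: left subtree has 3 nodes {C, Y, G}, right has 1 {U}.
        Root Y: left subtree has 1 node {C}, right has 1 {G}.
    Root W: left subtree has 0 nodes { }, right has 1 {N}.

X, C, G, Y, U, V, B, N, W, R, A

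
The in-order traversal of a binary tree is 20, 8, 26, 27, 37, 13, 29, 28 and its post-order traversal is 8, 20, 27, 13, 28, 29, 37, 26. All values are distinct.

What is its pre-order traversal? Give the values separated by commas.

26, 20, 8, 37, 27, 29, 13, 28

The last element of post-order is the root; it splits in-order into left and right subtrees.
Root 26: left subtree has 2 nodes {20, 8}, right has 5 {27, 37, 13, 29, 28}.
  Root 20: left subtree has 0 nodes { }, right has 1 {8}.
  Root 37: left subtree has 1 node {27}, right has 3 {13, 29, 28}.
    Root 29: left subtree has 1 node {13}, right has 1 {28}.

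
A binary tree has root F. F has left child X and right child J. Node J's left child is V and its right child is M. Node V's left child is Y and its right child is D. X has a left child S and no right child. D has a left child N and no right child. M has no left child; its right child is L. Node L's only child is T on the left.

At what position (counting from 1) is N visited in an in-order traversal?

In-order visits the left subtree, then the node, then the right subtree.
At F: go left to X.
  At X: go left to S.
    S is a leaf — visit S.
  Visit X.
  At X: no right child.
Visit F.
At F: go right to J.
  At J: go left to V.
    At V: go left to Y.
      Y is a leaf — visit Y.
    Visit V.
    At V: go right to D.
      At D: go left to N.
        N is a leaf — visit N.
      Visit D.
      At D: no right child.
  Visit J.
  At J: go right to M.
    At M: no left child.
    Visit M.
    At M: go right to L.
      At L: go left to T.
        T is a leaf — visit T.
      Visit L.
      At L: no right child.
Full in-order sequence: S, X, F, Y, V, N, D, J, M, T, L.

6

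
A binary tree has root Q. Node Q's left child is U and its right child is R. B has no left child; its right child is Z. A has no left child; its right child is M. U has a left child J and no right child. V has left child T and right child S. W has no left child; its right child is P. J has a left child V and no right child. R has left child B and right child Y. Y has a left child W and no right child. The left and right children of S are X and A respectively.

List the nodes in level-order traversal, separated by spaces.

Q U R J B Y V Z W T S P X A M

Level-order visits nodes level by level from the root, left to right within each level.
Level 0: Q
Level 1: U, R
Level 2: J, B, Y
Level 3: V, Z, W
Level 4: T, S, P
Level 5: X, A
Level 6: M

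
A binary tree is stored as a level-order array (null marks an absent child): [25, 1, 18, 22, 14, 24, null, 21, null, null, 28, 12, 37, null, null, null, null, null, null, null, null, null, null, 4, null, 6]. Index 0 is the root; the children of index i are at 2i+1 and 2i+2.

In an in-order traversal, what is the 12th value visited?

18

In-order visits the left subtree, then the node, then the right subtree.
At 25: go left to 1.
  At 1: go left to 22.
    At 22: go left to 21.
      21 is a leaf — visit 21.
    Visit 22.
    At 22: no right child.
  Visit 1.
  At 1: go right to 14.
    At 14: no left child.
    Visit 14.
    At 14: go right to 28.
      28 is a leaf — visit 28.
Visit 25.
At 25: go right to 18.
  At 18: go left to 24.
    At 24: go left to 12.
      At 12: go left to 4.
        4 is a leaf — visit 4.
      Visit 12.
      At 12: no right child.
    Visit 24.
    At 24: go right to 37.
      At 37: go left to 6.
        6 is a leaf — visit 6.
      Visit 37.
      At 37: no right child.
  Visit 18.
  At 18: no right child.
Full in-order sequence: 21, 22, 1, 14, 28, 25, 4, 12, 24, 6, 37, 18.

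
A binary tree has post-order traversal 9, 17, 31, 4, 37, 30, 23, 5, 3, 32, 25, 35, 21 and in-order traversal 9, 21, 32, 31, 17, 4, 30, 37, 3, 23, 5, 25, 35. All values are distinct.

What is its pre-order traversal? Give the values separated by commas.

21, 9, 35, 25, 32, 3, 30, 4, 31, 17, 37, 5, 23

The last element of post-order is the root; it splits in-order into left and right subtrees.
Root 21: left subtree has 1 node {9}, right has 11 {32, 31, 17, 4, 30, 37, 3, 23, 5, 25, 35}.
  Root 35: left subtree has 10 nodes {32, 31, 17, 4, 30, 37, 3, 23, 5, 25}, right has 0 { }.
    Root 25: left subtree has 9 nodes {32, 31, 17, 4, 30, 37, 3, 23, 5}, right has 0 { }.
      Root 32: left subtree has 0 nodes { }, right has 8 {31, 17, 4, 30, 37, 3, 23, 5}.
        Root 3: left subtree has 5 nodes {31, 17, 4, 30, 37}, right has 2 {23, 5}.
          Root 30: left subtree has 3 nodes {31, 17, 4}, right has 1 {37}.
            Root 4: left subtree has 2 nodes {31, 17}, right has 0 { }.
              Root 31: left subtree has 0 nodes { }, right has 1 {17}.
          Root 5: left subtree has 1 node {23}, right has 0 { }.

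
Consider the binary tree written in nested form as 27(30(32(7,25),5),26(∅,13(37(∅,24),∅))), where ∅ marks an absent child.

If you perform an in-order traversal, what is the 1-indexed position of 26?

7

In-order visits the left subtree, then the node, then the right subtree.
At 27: go left to 30.
  At 30: go left to 32.
    At 32: go left to 7.
      7 is a leaf — visit 7.
    Visit 32.
    At 32: go right to 25.
      25 is a leaf — visit 25.
  Visit 30.
  At 30: go right to 5.
    5 is a leaf — visit 5.
Visit 27.
At 27: go right to 26.
  At 26: no left child.
  Visit 26.
  At 26: go right to 13.
    At 13: go left to 37.
      At 37: no left child.
      Visit 37.
      At 37: go right to 24.
        24 is a leaf — visit 24.
    Visit 13.
    At 13: no right child.
Full in-order sequence: 7, 32, 25, 30, 5, 27, 26, 37, 24, 13.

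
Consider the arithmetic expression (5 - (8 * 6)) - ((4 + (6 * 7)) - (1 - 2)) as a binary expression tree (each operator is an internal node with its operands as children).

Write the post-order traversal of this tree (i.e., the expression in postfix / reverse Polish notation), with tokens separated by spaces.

Post-order on an expression tree gives postfix notation: for each operator, emit left operand, right operand, then the operator.

5 8 6 * - 4 6 7 * + 1 2 - - -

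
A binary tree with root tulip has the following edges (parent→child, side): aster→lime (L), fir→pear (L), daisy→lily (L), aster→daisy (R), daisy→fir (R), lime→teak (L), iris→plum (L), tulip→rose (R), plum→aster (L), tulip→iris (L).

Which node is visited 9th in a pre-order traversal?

fir

Pre-order visits the node, then its left subtree, then its right subtree.
Visit tulip.
At tulip: go left to iris.
  Visit iris.
  At iris: go left to plum.
    Visit plum.
    At plum: go left to aster.
      Visit aster.
      At aster: go left to lime.
        Visit lime.
        At lime: go left to teak.
          teak is a leaf — visit teak.
        At lime: no right child.
      At aster: go right to daisy.
        Visit daisy.
        At daisy: go left to lily.
          lily is a leaf — visit lily.
        At daisy: go right to fir.
          Visit fir.
          At fir: go left to pear.
            pear is a leaf — visit pear.
          At fir: no right child.
    At plum: no right child.
  At iris: no right child.
At tulip: go right to rose.
  rose is a leaf — visit rose.
Full pre-order sequence: tulip, iris, plum, aster, lime, teak, daisy, lily, fir, pear, rose.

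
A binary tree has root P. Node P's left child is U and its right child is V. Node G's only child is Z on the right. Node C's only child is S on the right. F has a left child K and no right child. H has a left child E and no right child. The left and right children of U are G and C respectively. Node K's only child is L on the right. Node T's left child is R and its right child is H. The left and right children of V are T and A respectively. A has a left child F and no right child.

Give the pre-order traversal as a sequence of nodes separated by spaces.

P U G Z C S V T R H E A F K L

Pre-order visits the node, then its left subtree, then its right subtree.
Visit P.
At P: go left to U.
  Visit U.
  At U: go left to G.
    Visit G.
    At G: no left child.
    At G: go right to Z.
      Z is a leaf — visit Z.
  At U: go right to C.
    Visit C.
    At C: no left child.
    At C: go right to S.
      S is a leaf — visit S.
At P: go right to V.
  Visit V.
  At V: go left to T.
    Visit T.
    At T: go left to R.
      R is a leaf — visit R.
    At T: go right to H.
      Visit H.
      At H: go left to E.
        E is a leaf — visit E.
      At H: no right child.
  At V: go right to A.
    Visit A.
    At A: go left to F.
      Visit F.
      At F: go left to K.
        Visit K.
        At K: no left child.
        At K: go right to L.
          L is a leaf — visit L.
      At F: no right child.
    At A: no right child.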